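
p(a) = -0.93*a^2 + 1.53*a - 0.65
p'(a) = 1.53 - 1.86*a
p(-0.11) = -0.83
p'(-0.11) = 1.73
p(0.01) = -0.63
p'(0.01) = 1.51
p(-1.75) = -6.18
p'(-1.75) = 4.78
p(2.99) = -4.39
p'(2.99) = -4.03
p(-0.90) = -2.78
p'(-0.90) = 3.20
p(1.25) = -0.19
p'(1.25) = -0.80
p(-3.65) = -18.62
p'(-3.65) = 8.32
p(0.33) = -0.25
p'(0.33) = 0.92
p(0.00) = -0.65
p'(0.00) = 1.53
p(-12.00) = -152.93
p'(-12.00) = 23.85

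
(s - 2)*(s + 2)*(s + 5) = s^3 + 5*s^2 - 4*s - 20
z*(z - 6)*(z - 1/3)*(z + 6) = z^4 - z^3/3 - 36*z^2 + 12*z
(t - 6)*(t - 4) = t^2 - 10*t + 24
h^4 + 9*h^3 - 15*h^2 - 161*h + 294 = (h - 3)*(h - 2)*(h + 7)^2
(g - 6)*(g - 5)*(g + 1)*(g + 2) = g^4 - 8*g^3 - g^2 + 68*g + 60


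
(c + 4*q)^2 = c^2 + 8*c*q + 16*q^2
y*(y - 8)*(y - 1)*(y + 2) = y^4 - 7*y^3 - 10*y^2 + 16*y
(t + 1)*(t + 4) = t^2 + 5*t + 4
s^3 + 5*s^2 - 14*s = s*(s - 2)*(s + 7)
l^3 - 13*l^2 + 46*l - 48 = (l - 8)*(l - 3)*(l - 2)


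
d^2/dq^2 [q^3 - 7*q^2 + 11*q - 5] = 6*q - 14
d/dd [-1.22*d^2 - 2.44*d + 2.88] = -2.44*d - 2.44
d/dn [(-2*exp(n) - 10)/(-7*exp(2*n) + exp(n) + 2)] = 2*(-(exp(n) + 5)*(14*exp(n) - 1) + 7*exp(2*n) - exp(n) - 2)*exp(n)/(-7*exp(2*n) + exp(n) + 2)^2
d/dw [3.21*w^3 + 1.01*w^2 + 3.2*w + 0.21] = 9.63*w^2 + 2.02*w + 3.2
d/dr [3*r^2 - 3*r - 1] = 6*r - 3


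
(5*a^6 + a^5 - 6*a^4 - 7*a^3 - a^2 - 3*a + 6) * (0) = 0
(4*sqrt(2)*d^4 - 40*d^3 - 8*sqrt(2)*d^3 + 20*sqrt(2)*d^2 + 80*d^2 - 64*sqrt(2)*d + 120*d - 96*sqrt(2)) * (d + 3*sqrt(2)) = 4*sqrt(2)*d^5 - 16*d^4 - 8*sqrt(2)*d^4 - 100*sqrt(2)*d^3 + 32*d^3 + 240*d^2 + 176*sqrt(2)*d^2 - 384*d + 264*sqrt(2)*d - 576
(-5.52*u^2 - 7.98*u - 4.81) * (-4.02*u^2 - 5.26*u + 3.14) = 22.1904*u^4 + 61.1148*u^3 + 43.9782*u^2 + 0.243399999999994*u - 15.1034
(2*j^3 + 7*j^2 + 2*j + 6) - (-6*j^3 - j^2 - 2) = 8*j^3 + 8*j^2 + 2*j + 8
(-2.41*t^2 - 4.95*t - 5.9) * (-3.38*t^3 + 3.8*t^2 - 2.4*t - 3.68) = 8.1458*t^5 + 7.573*t^4 + 6.916*t^3 - 1.6712*t^2 + 32.376*t + 21.712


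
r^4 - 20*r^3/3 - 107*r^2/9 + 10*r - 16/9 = (r - 8)*(r - 1/3)^2*(r + 2)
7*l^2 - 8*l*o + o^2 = (-7*l + o)*(-l + o)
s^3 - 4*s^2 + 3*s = s*(s - 3)*(s - 1)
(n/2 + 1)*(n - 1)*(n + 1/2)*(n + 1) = n^4/2 + 5*n^3/4 - 5*n/4 - 1/2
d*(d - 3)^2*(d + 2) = d^4 - 4*d^3 - 3*d^2 + 18*d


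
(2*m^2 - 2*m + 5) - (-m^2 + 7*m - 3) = 3*m^2 - 9*m + 8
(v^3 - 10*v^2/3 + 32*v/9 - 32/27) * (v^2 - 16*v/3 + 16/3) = v^5 - 26*v^4/3 + 80*v^3/3 - 1024*v^2/27 + 2048*v/81 - 512/81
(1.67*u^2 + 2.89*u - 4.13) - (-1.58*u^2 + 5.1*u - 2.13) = 3.25*u^2 - 2.21*u - 2.0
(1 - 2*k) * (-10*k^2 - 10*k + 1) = 20*k^3 + 10*k^2 - 12*k + 1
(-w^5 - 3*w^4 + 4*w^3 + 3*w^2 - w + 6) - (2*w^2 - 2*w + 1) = -w^5 - 3*w^4 + 4*w^3 + w^2 + w + 5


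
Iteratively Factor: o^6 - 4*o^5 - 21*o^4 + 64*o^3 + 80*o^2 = (o + 1)*(o^5 - 5*o^4 - 16*o^3 + 80*o^2) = o*(o + 1)*(o^4 - 5*o^3 - 16*o^2 + 80*o) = o*(o - 5)*(o + 1)*(o^3 - 16*o) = o*(o - 5)*(o + 1)*(o + 4)*(o^2 - 4*o) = o^2*(o - 5)*(o + 1)*(o + 4)*(o - 4)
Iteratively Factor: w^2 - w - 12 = (w - 4)*(w + 3)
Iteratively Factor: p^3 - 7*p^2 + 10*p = (p - 5)*(p^2 - 2*p) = p*(p - 5)*(p - 2)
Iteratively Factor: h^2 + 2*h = (h)*(h + 2)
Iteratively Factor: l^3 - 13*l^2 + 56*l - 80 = (l - 4)*(l^2 - 9*l + 20) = (l - 5)*(l - 4)*(l - 4)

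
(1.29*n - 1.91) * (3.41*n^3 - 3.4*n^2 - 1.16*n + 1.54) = 4.3989*n^4 - 10.8991*n^3 + 4.9976*n^2 + 4.2022*n - 2.9414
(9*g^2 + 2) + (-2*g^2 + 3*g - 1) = 7*g^2 + 3*g + 1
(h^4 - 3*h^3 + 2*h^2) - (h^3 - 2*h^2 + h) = h^4 - 4*h^3 + 4*h^2 - h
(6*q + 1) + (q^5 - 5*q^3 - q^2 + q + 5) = q^5 - 5*q^3 - q^2 + 7*q + 6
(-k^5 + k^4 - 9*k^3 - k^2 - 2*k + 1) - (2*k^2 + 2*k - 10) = -k^5 + k^4 - 9*k^3 - 3*k^2 - 4*k + 11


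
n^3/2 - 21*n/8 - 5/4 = (n/2 + 1)*(n - 5/2)*(n + 1/2)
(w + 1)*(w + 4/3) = w^2 + 7*w/3 + 4/3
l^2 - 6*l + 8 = (l - 4)*(l - 2)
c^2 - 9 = (c - 3)*(c + 3)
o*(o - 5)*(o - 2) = o^3 - 7*o^2 + 10*o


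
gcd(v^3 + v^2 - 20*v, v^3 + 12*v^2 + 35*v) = v^2 + 5*v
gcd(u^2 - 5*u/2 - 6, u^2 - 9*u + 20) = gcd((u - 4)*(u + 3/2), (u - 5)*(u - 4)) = u - 4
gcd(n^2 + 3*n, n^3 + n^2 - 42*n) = n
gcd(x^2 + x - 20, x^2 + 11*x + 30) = x + 5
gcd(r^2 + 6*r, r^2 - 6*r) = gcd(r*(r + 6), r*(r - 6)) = r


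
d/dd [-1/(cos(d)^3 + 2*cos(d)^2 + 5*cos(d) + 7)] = (3*sin(d)^2 - 4*cos(d) - 8)*sin(d)/(cos(d)^3 + 2*cos(d)^2 + 5*cos(d) + 7)^2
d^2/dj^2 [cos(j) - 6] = -cos(j)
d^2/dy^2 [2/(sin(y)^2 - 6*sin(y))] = 4*(-2*sin(y) + 9 - 15/sin(y) - 18/sin(y)^2 + 36/sin(y)^3)/(sin(y) - 6)^3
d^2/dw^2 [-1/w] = -2/w^3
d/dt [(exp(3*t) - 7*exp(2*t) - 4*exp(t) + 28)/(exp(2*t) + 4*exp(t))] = (exp(4*t) + 8*exp(3*t) - 24*exp(2*t) - 56*exp(t) - 112)*exp(-t)/(exp(2*t) + 8*exp(t) + 16)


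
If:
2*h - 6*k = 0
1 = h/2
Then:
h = 2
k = 2/3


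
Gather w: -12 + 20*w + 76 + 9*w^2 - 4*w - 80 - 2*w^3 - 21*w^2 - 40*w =-2*w^3 - 12*w^2 - 24*w - 16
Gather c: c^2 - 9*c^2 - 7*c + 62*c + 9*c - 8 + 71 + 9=-8*c^2 + 64*c + 72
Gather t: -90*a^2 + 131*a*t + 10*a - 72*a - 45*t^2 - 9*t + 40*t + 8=-90*a^2 - 62*a - 45*t^2 + t*(131*a + 31) + 8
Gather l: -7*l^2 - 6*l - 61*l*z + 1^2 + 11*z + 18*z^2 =-7*l^2 + l*(-61*z - 6) + 18*z^2 + 11*z + 1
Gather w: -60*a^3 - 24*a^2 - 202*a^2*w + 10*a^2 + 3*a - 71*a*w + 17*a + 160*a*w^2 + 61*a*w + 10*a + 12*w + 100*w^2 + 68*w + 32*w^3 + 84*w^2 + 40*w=-60*a^3 - 14*a^2 + 30*a + 32*w^3 + w^2*(160*a + 184) + w*(-202*a^2 - 10*a + 120)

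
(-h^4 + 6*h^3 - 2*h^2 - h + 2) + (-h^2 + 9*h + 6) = -h^4 + 6*h^3 - 3*h^2 + 8*h + 8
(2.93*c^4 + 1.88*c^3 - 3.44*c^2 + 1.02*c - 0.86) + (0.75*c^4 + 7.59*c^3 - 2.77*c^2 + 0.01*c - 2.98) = 3.68*c^4 + 9.47*c^3 - 6.21*c^2 + 1.03*c - 3.84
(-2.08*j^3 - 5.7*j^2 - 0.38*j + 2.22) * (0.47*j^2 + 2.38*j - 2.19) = -0.9776*j^5 - 7.6294*j^4 - 9.1894*j^3 + 12.622*j^2 + 6.1158*j - 4.8618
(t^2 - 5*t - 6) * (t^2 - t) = t^4 - 6*t^3 - t^2 + 6*t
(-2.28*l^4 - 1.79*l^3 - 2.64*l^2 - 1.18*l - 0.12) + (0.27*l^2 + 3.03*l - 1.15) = -2.28*l^4 - 1.79*l^3 - 2.37*l^2 + 1.85*l - 1.27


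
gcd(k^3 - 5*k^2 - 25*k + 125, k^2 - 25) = k^2 - 25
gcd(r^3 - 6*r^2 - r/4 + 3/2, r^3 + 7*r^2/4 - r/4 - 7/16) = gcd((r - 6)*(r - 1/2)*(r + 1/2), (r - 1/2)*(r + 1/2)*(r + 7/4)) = r^2 - 1/4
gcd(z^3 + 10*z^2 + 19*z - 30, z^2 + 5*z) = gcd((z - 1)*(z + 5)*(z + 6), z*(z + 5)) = z + 5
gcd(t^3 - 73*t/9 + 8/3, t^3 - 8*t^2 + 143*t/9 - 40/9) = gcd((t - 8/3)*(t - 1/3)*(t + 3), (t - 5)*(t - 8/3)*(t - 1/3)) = t^2 - 3*t + 8/9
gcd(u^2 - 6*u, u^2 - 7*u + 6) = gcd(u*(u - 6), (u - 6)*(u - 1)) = u - 6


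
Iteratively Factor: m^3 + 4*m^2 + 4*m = (m + 2)*(m^2 + 2*m) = (m + 2)^2*(m)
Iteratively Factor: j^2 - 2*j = (j - 2)*(j)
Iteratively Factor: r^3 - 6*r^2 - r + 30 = (r - 5)*(r^2 - r - 6) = (r - 5)*(r + 2)*(r - 3)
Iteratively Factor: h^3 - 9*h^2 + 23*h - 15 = (h - 3)*(h^2 - 6*h + 5) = (h - 3)*(h - 1)*(h - 5)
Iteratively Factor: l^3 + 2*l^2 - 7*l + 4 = (l + 4)*(l^2 - 2*l + 1) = (l - 1)*(l + 4)*(l - 1)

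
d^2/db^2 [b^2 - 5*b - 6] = 2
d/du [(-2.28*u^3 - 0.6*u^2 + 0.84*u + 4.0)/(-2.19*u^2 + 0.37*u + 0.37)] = (4.9932*u^4 - 1.6872*u^3 - 0.913199999999999*u^2 + 17.076*u - 1.1692)/(4.7961*u^4 - 1.6206*u^3 - 1.4837*u^2 + 0.2738*u + 0.1369)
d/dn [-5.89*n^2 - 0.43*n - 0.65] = -11.78*n - 0.43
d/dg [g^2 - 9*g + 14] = 2*g - 9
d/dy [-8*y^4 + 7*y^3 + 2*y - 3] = -32*y^3 + 21*y^2 + 2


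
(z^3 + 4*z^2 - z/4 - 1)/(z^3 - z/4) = (z + 4)/z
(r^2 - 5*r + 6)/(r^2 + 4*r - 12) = (r - 3)/(r + 6)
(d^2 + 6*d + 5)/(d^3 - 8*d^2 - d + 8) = (d + 5)/(d^2 - 9*d + 8)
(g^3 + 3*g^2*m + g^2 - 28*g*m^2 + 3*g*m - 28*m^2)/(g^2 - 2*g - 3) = (g^2 + 3*g*m - 28*m^2)/(g - 3)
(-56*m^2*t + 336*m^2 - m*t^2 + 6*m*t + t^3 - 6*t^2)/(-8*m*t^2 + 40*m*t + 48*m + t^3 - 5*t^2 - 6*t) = (7*m + t)/(t + 1)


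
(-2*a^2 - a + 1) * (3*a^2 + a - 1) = -6*a^4 - 5*a^3 + 4*a^2 + 2*a - 1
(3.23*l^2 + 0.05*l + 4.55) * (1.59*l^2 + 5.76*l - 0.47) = 5.1357*l^4 + 18.6843*l^3 + 6.0044*l^2 + 26.1845*l - 2.1385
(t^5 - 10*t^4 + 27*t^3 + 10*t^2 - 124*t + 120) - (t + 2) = t^5 - 10*t^4 + 27*t^3 + 10*t^2 - 125*t + 118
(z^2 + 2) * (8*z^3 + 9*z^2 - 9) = 8*z^5 + 9*z^4 + 16*z^3 + 9*z^2 - 18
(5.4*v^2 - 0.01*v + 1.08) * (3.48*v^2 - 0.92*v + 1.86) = 18.792*v^4 - 5.0028*v^3 + 13.8116*v^2 - 1.0122*v + 2.0088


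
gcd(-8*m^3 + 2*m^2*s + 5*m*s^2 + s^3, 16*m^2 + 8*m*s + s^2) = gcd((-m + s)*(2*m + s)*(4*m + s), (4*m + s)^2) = 4*m + s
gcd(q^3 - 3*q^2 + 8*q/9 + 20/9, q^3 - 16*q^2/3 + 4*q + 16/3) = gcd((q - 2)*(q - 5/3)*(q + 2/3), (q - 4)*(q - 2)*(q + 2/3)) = q^2 - 4*q/3 - 4/3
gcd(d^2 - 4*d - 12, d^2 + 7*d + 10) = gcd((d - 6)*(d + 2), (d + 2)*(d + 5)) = d + 2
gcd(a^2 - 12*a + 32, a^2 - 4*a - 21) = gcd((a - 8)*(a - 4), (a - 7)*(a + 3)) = 1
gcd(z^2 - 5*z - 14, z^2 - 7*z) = z - 7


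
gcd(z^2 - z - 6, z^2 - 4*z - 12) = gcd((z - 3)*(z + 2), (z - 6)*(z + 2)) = z + 2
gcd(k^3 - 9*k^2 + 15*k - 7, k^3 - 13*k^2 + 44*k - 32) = k - 1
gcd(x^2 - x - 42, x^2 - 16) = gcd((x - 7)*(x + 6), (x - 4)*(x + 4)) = 1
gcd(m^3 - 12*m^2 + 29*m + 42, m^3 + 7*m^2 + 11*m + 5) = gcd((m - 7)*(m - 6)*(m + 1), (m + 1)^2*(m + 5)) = m + 1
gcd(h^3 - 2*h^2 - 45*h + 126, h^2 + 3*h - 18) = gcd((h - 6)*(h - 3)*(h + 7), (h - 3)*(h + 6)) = h - 3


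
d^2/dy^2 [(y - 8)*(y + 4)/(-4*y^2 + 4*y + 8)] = 3*(y^3 + 30*y^2 - 24*y + 28)/(2*(y^6 - 3*y^5 - 3*y^4 + 11*y^3 + 6*y^2 - 12*y - 8))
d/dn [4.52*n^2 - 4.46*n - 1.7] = 9.04*n - 4.46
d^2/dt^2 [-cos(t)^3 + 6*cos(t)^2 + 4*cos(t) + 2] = -13*cos(t)/4 - 12*cos(2*t) + 9*cos(3*t)/4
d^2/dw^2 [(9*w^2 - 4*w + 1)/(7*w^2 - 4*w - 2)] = 14*(8*w^3 + 75*w^2 - 36*w + 14)/(343*w^6 - 588*w^5 + 42*w^4 + 272*w^3 - 12*w^2 - 48*w - 8)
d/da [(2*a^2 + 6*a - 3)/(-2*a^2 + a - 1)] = (14*a^2 - 16*a - 3)/(4*a^4 - 4*a^3 + 5*a^2 - 2*a + 1)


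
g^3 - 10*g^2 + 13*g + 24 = (g - 8)*(g - 3)*(g + 1)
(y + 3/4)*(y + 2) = y^2 + 11*y/4 + 3/2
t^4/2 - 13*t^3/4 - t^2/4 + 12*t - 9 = (t/2 + 1)*(t - 6)*(t - 3/2)*(t - 1)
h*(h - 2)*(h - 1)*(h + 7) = h^4 + 4*h^3 - 19*h^2 + 14*h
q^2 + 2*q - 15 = (q - 3)*(q + 5)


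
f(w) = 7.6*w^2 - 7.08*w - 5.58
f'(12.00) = 175.32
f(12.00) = 1003.86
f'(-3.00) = -52.68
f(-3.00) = 84.06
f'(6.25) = 87.92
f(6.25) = 247.04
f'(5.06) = 69.83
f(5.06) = 153.18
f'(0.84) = 5.69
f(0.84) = -6.16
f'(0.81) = 5.23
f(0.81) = -6.33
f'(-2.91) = -51.31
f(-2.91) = 79.38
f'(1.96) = 22.71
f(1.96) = 9.74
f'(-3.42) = -59.06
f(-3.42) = 107.53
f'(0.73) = 4.02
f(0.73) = -6.70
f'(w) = 15.2*w - 7.08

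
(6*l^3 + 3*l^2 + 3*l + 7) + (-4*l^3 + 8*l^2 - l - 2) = 2*l^3 + 11*l^2 + 2*l + 5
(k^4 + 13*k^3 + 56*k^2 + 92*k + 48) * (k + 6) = k^5 + 19*k^4 + 134*k^3 + 428*k^2 + 600*k + 288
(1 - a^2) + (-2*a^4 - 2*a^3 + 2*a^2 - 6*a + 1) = -2*a^4 - 2*a^3 + a^2 - 6*a + 2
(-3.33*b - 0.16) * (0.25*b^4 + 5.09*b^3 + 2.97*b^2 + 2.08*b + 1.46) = -0.8325*b^5 - 16.9897*b^4 - 10.7045*b^3 - 7.4016*b^2 - 5.1946*b - 0.2336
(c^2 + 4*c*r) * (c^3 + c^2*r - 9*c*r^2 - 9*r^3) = c^5 + 5*c^4*r - 5*c^3*r^2 - 45*c^2*r^3 - 36*c*r^4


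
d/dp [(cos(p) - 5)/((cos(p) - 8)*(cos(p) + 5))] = (cos(p)^2 - 10*cos(p) + 55)*sin(p)/((cos(p) - 8)^2*(cos(p) + 5)^2)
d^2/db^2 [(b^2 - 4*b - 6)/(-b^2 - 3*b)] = 2*(7*b^3 + 18*b^2 + 54*b + 54)/(b^3*(b^3 + 9*b^2 + 27*b + 27))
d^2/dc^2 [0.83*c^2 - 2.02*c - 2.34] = 1.66000000000000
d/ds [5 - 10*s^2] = -20*s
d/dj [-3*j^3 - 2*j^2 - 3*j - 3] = -9*j^2 - 4*j - 3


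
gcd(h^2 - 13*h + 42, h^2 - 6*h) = h - 6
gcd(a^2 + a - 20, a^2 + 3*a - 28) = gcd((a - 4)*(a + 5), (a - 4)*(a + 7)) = a - 4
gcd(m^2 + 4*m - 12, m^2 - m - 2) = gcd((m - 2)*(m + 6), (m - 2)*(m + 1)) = m - 2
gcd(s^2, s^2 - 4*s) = s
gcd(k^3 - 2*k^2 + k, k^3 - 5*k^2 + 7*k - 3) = k^2 - 2*k + 1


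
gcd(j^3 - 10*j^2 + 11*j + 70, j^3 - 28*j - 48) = j + 2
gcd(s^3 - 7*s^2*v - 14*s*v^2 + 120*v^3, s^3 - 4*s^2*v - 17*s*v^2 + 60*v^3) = s^2 - s*v - 20*v^2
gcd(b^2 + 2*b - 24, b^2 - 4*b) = b - 4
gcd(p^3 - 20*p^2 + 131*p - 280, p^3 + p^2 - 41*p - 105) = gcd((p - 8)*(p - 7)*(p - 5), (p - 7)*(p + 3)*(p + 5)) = p - 7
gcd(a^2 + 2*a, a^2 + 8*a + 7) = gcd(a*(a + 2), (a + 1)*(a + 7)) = 1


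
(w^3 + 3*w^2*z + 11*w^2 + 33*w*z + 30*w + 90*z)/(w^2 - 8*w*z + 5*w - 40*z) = (-w^2 - 3*w*z - 6*w - 18*z)/(-w + 8*z)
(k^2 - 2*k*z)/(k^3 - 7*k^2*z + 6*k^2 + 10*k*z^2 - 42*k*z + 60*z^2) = k/(k^2 - 5*k*z + 6*k - 30*z)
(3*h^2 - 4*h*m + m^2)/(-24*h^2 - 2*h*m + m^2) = (-3*h^2 + 4*h*m - m^2)/(24*h^2 + 2*h*m - m^2)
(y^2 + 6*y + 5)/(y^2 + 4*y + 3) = (y + 5)/(y + 3)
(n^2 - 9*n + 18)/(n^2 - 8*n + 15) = (n - 6)/(n - 5)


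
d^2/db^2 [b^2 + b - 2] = 2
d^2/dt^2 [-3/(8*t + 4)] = -6/(2*t + 1)^3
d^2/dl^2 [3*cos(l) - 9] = -3*cos(l)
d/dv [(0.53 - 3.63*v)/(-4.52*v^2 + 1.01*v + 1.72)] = (-16.4076*v^2 + 4.7912*v - 6.7789)/(20.4304*v^4 - 9.1304*v^3 - 14.5287*v^2 + 3.4744*v + 2.9584)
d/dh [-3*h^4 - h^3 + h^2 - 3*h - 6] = -12*h^3 - 3*h^2 + 2*h - 3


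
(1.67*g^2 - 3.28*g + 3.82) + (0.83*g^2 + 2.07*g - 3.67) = 2.5*g^2 - 1.21*g + 0.15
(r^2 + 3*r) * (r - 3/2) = r^3 + 3*r^2/2 - 9*r/2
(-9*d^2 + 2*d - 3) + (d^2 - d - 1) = -8*d^2 + d - 4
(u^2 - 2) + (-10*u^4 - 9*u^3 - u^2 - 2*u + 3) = -10*u^4 - 9*u^3 - 2*u + 1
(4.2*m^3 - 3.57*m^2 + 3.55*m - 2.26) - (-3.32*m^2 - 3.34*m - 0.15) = 4.2*m^3 - 0.25*m^2 + 6.89*m - 2.11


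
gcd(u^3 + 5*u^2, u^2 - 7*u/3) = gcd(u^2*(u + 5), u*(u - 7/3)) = u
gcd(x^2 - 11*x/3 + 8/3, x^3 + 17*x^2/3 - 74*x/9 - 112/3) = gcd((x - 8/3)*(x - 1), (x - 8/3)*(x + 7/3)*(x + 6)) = x - 8/3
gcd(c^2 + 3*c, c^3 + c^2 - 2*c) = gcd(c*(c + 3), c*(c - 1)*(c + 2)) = c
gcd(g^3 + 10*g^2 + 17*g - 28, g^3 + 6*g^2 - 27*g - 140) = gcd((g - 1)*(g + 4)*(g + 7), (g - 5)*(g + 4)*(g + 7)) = g^2 + 11*g + 28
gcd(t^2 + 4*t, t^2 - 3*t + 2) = 1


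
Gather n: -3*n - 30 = -3*n - 30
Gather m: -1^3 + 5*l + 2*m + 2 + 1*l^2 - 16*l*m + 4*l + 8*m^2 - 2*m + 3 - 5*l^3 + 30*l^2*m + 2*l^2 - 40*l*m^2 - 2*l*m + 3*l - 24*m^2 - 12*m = -5*l^3 + 3*l^2 + 12*l + m^2*(-40*l - 16) + m*(30*l^2 - 18*l - 12) + 4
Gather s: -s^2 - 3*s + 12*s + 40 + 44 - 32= -s^2 + 9*s + 52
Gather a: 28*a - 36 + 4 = 28*a - 32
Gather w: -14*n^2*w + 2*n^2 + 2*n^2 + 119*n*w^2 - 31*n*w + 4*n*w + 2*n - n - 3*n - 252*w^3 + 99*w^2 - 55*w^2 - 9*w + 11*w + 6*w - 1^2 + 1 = 4*n^2 - 2*n - 252*w^3 + w^2*(119*n + 44) + w*(-14*n^2 - 27*n + 8)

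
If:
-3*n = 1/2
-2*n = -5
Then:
No Solution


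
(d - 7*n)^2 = d^2 - 14*d*n + 49*n^2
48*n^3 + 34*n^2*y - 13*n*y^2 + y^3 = (-8*n + y)*(-6*n + y)*(n + y)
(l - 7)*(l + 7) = l^2 - 49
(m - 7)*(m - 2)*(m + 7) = m^3 - 2*m^2 - 49*m + 98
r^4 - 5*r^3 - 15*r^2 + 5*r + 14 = (r - 7)*(r - 1)*(r + 1)*(r + 2)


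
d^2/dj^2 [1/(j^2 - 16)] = 2*(3*j^2 + 16)/(j^2 - 16)^3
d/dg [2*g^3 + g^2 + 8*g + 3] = 6*g^2 + 2*g + 8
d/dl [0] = 0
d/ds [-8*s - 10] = -8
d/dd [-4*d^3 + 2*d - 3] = 2 - 12*d^2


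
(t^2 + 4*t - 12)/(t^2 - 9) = (t^2 + 4*t - 12)/(t^2 - 9)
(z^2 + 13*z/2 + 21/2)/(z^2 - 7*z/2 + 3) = (2*z^2 + 13*z + 21)/(2*z^2 - 7*z + 6)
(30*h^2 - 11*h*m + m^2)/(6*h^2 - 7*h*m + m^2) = (5*h - m)/(h - m)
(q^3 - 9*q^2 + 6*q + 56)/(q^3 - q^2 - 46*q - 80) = (q^2 - 11*q + 28)/(q^2 - 3*q - 40)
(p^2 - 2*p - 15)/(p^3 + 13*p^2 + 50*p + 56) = (p^2 - 2*p - 15)/(p^3 + 13*p^2 + 50*p + 56)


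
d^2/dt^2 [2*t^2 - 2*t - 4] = 4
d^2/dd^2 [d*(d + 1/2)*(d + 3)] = 6*d + 7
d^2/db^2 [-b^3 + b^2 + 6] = 2 - 6*b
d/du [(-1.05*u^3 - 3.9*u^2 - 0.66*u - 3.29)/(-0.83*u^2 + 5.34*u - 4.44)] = (0.8715*u^4 - 11.214*u^3 - 7.3878*u^2 + 29.1706*u + 20.499)/(0.6889*u^4 - 8.8644*u^3 + 35.886*u^2 - 47.4192*u + 19.7136)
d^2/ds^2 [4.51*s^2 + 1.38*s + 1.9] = 9.02000000000000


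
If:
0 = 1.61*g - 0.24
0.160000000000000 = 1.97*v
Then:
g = 0.15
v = 0.08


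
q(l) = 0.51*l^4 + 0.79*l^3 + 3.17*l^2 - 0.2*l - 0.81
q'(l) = 2.04*l^3 + 2.37*l^2 + 6.34*l - 0.2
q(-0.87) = 1.54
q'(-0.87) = -5.27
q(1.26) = 6.84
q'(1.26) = 15.63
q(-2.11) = 16.41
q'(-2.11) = -22.19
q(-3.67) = 96.09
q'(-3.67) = -92.39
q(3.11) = 100.70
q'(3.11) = 103.80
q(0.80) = 1.67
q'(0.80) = 7.43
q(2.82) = 73.80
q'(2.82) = 82.27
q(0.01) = -0.81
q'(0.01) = -0.14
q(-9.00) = 3027.96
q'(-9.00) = -1352.45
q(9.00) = 4176.18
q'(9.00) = 1735.99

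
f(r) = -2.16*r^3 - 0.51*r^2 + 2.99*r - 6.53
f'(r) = -6.48*r^2 - 1.02*r + 2.99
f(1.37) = -8.95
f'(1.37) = -10.57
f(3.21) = -73.63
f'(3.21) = -67.05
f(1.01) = -6.26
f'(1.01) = -4.65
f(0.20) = -5.97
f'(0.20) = 2.53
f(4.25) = -168.85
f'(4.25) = -118.39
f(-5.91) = 403.86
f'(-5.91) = -217.32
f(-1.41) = -5.70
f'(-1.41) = -8.45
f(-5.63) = 345.93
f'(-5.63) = -196.66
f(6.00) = -473.51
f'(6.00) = -236.41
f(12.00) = -3776.57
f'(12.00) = -942.37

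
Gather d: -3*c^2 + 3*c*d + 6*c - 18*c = -3*c^2 + 3*c*d - 12*c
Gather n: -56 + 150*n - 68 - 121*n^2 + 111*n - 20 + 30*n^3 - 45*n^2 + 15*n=30*n^3 - 166*n^2 + 276*n - 144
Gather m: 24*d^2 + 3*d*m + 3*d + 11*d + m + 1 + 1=24*d^2 + 14*d + m*(3*d + 1) + 2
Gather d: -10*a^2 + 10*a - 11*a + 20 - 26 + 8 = -10*a^2 - a + 2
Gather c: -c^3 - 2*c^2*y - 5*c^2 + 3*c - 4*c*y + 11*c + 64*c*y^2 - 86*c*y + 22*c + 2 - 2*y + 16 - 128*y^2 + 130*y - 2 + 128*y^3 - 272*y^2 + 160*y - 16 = -c^3 + c^2*(-2*y - 5) + c*(64*y^2 - 90*y + 36) + 128*y^3 - 400*y^2 + 288*y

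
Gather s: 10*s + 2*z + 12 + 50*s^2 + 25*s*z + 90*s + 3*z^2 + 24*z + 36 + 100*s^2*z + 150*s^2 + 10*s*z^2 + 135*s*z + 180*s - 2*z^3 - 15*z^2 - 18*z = s^2*(100*z + 200) + s*(10*z^2 + 160*z + 280) - 2*z^3 - 12*z^2 + 8*z + 48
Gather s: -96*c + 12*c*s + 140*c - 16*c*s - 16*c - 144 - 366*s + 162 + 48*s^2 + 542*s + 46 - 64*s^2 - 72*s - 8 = 28*c - 16*s^2 + s*(104 - 4*c) + 56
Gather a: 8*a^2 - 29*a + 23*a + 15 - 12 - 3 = 8*a^2 - 6*a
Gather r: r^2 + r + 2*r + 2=r^2 + 3*r + 2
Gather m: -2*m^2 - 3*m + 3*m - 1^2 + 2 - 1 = -2*m^2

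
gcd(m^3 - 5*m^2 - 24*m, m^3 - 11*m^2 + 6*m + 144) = m^2 - 5*m - 24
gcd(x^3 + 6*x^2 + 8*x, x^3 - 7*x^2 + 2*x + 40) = x + 2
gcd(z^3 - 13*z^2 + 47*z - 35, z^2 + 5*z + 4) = 1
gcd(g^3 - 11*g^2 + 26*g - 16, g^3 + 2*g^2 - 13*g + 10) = g^2 - 3*g + 2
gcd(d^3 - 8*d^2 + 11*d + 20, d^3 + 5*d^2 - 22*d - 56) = d - 4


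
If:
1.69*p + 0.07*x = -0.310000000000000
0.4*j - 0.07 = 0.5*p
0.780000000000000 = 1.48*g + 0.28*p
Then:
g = 0.00783623860546937*x + 0.561730369422677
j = -0.0517751479289941*x - 0.0542899408284024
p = -0.0414201183431953*x - 0.183431952662722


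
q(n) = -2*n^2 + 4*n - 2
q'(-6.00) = 28.00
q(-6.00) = -98.00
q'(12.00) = -44.00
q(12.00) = -242.00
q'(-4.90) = 23.60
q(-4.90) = -69.62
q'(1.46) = -1.84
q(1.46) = -0.42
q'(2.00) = -4.00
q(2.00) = -2.00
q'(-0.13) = 4.52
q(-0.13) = -2.55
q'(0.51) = 1.96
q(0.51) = -0.48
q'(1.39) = -1.56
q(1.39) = -0.30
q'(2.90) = -7.60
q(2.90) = -7.22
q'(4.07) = -12.28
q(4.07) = -18.85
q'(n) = 4 - 4*n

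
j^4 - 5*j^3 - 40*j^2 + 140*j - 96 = (j - 8)*(j - 2)*(j - 1)*(j + 6)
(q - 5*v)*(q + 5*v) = q^2 - 25*v^2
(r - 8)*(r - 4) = r^2 - 12*r + 32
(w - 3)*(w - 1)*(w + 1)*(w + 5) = w^4 + 2*w^3 - 16*w^2 - 2*w + 15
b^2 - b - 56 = (b - 8)*(b + 7)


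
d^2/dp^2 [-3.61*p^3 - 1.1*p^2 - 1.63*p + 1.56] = -21.66*p - 2.2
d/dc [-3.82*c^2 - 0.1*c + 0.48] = -7.64*c - 0.1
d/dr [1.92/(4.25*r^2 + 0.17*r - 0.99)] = (-16.32*r - 0.3264)/(4.25*r^2 + 0.17*r - 0.99)^2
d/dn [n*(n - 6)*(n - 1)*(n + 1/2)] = 4*n^3 - 39*n^2/2 + 5*n + 3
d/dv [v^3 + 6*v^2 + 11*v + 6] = 3*v^2 + 12*v + 11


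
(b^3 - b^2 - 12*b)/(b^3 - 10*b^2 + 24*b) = (b + 3)/(b - 6)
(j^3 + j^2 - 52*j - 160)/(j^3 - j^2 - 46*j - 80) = (j + 4)/(j + 2)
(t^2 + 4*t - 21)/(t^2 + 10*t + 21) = (t - 3)/(t + 3)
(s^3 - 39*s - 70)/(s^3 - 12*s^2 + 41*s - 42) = (s^2 + 7*s + 10)/(s^2 - 5*s + 6)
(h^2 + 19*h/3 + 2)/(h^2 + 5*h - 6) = (h + 1/3)/(h - 1)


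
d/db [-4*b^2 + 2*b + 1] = 2 - 8*b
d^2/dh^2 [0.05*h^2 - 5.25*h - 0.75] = 0.100000000000000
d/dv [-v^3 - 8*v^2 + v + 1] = -3*v^2 - 16*v + 1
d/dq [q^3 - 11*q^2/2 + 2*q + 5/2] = 3*q^2 - 11*q + 2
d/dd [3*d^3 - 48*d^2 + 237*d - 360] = 9*d^2 - 96*d + 237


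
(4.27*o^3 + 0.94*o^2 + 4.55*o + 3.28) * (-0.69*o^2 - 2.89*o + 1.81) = -2.9463*o^5 - 12.9889*o^4 + 1.8726*o^3 - 13.7113*o^2 - 1.2437*o + 5.9368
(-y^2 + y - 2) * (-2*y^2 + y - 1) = 2*y^4 - 3*y^3 + 6*y^2 - 3*y + 2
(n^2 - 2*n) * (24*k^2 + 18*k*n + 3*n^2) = 24*k^2*n^2 - 48*k^2*n + 18*k*n^3 - 36*k*n^2 + 3*n^4 - 6*n^3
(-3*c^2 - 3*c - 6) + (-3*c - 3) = -3*c^2 - 6*c - 9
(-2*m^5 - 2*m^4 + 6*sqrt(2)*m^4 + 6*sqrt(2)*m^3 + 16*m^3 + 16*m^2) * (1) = -2*m^5 - 2*m^4 + 6*sqrt(2)*m^4 + 6*sqrt(2)*m^3 + 16*m^3 + 16*m^2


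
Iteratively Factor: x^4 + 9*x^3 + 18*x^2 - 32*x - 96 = (x + 4)*(x^3 + 5*x^2 - 2*x - 24) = (x + 4)^2*(x^2 + x - 6) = (x + 3)*(x + 4)^2*(x - 2)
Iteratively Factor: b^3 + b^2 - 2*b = (b - 1)*(b^2 + 2*b) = b*(b - 1)*(b + 2)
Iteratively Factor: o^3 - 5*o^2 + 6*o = (o)*(o^2 - 5*o + 6) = o*(o - 2)*(o - 3)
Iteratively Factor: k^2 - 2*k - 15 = (k - 5)*(k + 3)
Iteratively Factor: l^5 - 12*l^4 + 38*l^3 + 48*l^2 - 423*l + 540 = (l + 3)*(l^4 - 15*l^3 + 83*l^2 - 201*l + 180) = (l - 3)*(l + 3)*(l^3 - 12*l^2 + 47*l - 60) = (l - 4)*(l - 3)*(l + 3)*(l^2 - 8*l + 15) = (l - 4)*(l - 3)^2*(l + 3)*(l - 5)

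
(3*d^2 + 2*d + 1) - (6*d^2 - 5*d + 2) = -3*d^2 + 7*d - 1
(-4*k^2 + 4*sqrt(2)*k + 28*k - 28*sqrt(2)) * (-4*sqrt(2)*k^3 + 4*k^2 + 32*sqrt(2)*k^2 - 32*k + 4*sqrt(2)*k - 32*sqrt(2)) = 16*sqrt(2)*k^5 - 240*sqrt(2)*k^4 - 48*k^4 + 720*k^3 + 896*sqrt(2)*k^3 - 2656*k^2 - 480*k + 1792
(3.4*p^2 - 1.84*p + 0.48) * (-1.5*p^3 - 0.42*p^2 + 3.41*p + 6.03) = -5.1*p^5 + 1.332*p^4 + 11.6468*p^3 + 14.026*p^2 - 9.4584*p + 2.8944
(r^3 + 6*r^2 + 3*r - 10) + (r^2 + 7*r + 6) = r^3 + 7*r^2 + 10*r - 4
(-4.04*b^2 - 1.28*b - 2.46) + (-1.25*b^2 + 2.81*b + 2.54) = -5.29*b^2 + 1.53*b + 0.0800000000000001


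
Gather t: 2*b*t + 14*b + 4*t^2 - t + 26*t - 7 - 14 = 14*b + 4*t^2 + t*(2*b + 25) - 21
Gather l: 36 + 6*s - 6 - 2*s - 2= 4*s + 28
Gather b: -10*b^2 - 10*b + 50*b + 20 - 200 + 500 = -10*b^2 + 40*b + 320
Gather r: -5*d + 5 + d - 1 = 4 - 4*d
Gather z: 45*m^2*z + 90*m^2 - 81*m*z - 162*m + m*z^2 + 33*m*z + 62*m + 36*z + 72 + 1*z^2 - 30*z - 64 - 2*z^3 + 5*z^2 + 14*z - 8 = 90*m^2 - 100*m - 2*z^3 + z^2*(m + 6) + z*(45*m^2 - 48*m + 20)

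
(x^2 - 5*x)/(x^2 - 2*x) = (x - 5)/(x - 2)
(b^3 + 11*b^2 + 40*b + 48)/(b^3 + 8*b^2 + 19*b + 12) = (b + 4)/(b + 1)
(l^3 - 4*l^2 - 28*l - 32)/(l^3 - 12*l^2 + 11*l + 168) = (l^2 + 4*l + 4)/(l^2 - 4*l - 21)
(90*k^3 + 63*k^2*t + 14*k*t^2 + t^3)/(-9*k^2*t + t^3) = (30*k^2 + 11*k*t + t^2)/(t*(-3*k + t))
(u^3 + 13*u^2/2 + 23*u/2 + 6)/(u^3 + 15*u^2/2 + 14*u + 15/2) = (u + 4)/(u + 5)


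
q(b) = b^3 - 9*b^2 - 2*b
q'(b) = 3*b^2 - 18*b - 2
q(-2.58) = -71.92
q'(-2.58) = 64.41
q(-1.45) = -19.07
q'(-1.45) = 30.41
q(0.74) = -6.00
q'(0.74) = -13.68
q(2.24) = -38.40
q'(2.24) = -27.27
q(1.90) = -29.43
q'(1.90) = -25.37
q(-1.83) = -32.61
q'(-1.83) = 40.99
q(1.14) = -12.49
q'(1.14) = -18.62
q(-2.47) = -65.04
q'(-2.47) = 60.76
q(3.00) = -60.00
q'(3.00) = -29.00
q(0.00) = 0.00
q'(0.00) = -2.00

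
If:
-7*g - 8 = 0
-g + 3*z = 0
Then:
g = -8/7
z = -8/21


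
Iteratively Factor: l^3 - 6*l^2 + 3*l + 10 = (l - 5)*(l^2 - l - 2) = (l - 5)*(l + 1)*(l - 2)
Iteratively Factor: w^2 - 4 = (w + 2)*(w - 2)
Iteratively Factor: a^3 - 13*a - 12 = (a + 3)*(a^2 - 3*a - 4) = (a + 1)*(a + 3)*(a - 4)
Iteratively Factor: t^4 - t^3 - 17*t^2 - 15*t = (t + 1)*(t^3 - 2*t^2 - 15*t) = t*(t + 1)*(t^2 - 2*t - 15) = t*(t - 5)*(t + 1)*(t + 3)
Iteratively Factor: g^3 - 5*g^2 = (g)*(g^2 - 5*g) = g^2*(g - 5)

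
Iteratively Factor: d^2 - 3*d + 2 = (d - 2)*(d - 1)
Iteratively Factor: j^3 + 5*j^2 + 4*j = (j)*(j^2 + 5*j + 4) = j*(j + 4)*(j + 1)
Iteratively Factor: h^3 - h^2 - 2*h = (h - 2)*(h^2 + h) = (h - 2)*(h + 1)*(h)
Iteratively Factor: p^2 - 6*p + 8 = (p - 2)*(p - 4)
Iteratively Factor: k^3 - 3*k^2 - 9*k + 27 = (k - 3)*(k^2 - 9) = (k - 3)*(k + 3)*(k - 3)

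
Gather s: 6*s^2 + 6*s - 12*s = 6*s^2 - 6*s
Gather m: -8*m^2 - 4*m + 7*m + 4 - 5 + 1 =-8*m^2 + 3*m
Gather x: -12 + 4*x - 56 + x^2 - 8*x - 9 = x^2 - 4*x - 77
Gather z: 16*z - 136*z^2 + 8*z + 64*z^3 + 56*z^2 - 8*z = 64*z^3 - 80*z^2 + 16*z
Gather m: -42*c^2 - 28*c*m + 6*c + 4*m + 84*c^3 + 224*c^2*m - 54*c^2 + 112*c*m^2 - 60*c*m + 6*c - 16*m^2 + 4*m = 84*c^3 - 96*c^2 + 12*c + m^2*(112*c - 16) + m*(224*c^2 - 88*c + 8)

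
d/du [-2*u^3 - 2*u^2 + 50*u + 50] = -6*u^2 - 4*u + 50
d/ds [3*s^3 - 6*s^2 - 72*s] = 9*s^2 - 12*s - 72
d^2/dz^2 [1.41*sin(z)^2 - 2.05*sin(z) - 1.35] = 2.05*sin(z) + 2.82*cos(2*z)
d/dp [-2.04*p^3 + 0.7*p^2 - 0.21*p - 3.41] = -6.12*p^2 + 1.4*p - 0.21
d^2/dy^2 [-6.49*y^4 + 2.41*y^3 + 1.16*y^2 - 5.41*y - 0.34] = -77.88*y^2 + 14.46*y + 2.32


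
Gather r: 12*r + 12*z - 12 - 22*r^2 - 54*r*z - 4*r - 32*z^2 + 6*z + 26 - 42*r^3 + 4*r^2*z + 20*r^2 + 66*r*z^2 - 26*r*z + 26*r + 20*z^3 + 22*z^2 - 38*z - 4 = -42*r^3 + r^2*(4*z - 2) + r*(66*z^2 - 80*z + 34) + 20*z^3 - 10*z^2 - 20*z + 10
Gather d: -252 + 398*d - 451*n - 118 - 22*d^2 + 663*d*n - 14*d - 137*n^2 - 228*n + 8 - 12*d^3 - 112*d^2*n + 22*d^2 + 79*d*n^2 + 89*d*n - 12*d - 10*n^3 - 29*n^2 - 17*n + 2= -12*d^3 - 112*d^2*n + d*(79*n^2 + 752*n + 372) - 10*n^3 - 166*n^2 - 696*n - 360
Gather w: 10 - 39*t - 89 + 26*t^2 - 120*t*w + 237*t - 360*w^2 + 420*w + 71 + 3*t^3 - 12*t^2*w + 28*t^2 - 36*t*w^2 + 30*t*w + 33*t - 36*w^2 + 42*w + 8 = 3*t^3 + 54*t^2 + 231*t + w^2*(-36*t - 396) + w*(-12*t^2 - 90*t + 462)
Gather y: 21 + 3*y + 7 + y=4*y + 28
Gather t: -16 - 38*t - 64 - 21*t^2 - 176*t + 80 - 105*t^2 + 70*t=-126*t^2 - 144*t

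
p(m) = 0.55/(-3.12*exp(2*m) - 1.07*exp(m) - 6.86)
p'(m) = 0.55*(6.24*exp(2*m) + 1.07*exp(m))/(-3.12*exp(2*m) - 1.07*exp(m) - 6.86)^2 = (3.432*exp(m) + 0.5885)*exp(m)/(3.12*exp(2*m) + 1.07*exp(m) + 6.86)^2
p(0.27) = -0.04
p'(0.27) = 0.04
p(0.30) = -0.04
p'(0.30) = 0.04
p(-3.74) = -0.08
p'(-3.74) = 0.00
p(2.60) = -0.00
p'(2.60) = 0.00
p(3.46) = -0.00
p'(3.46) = 0.00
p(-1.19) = -0.07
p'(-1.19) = 0.01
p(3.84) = -0.00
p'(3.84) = 0.00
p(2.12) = -0.00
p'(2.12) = 0.00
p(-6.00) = -0.08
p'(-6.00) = 0.00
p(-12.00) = -0.08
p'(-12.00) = 0.00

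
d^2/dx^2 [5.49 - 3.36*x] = 0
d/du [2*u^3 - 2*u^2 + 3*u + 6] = 6*u^2 - 4*u + 3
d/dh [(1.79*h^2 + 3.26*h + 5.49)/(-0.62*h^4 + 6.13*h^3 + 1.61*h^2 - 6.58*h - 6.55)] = (2.2196*h^5 - 4.9091*h^4 - 26.3524*h^3 - 117.9879*h^2 - 41.1268*h + 14.7712)/(0.3844*h^8 - 7.6012*h^7 + 35.5805*h^6 + 27.8978*h^5 - 69.9567*h^4 - 101.4906*h^3 + 22.2054*h^2 + 86.198*h + 42.9025)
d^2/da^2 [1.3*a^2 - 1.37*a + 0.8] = 2.60000000000000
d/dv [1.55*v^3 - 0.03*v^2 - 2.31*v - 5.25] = 4.65*v^2 - 0.06*v - 2.31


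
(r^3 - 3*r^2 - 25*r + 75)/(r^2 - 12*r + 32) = (r^3 - 3*r^2 - 25*r + 75)/(r^2 - 12*r + 32)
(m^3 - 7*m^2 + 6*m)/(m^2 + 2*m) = (m^2 - 7*m + 6)/(m + 2)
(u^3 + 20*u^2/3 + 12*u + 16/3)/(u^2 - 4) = (3*u^2 + 14*u + 8)/(3*(u - 2))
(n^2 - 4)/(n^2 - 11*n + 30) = (n^2 - 4)/(n^2 - 11*n + 30)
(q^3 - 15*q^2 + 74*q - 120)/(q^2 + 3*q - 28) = (q^2 - 11*q + 30)/(q + 7)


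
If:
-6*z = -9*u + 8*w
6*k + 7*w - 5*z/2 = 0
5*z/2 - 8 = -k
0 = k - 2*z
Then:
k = 32/9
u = -544/567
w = -152/63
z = 16/9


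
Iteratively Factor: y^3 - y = (y)*(y^2 - 1) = y*(y + 1)*(y - 1)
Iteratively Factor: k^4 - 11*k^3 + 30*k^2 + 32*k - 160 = (k + 2)*(k^3 - 13*k^2 + 56*k - 80) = (k - 4)*(k + 2)*(k^2 - 9*k + 20) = (k - 5)*(k - 4)*(k + 2)*(k - 4)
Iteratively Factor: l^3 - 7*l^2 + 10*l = (l)*(l^2 - 7*l + 10) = l*(l - 5)*(l - 2)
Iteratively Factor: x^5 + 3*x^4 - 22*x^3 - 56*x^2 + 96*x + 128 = (x + 4)*(x^4 - x^3 - 18*x^2 + 16*x + 32) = (x - 2)*(x + 4)*(x^3 + x^2 - 16*x - 16) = (x - 4)*(x - 2)*(x + 4)*(x^2 + 5*x + 4) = (x - 4)*(x - 2)*(x + 1)*(x + 4)*(x + 4)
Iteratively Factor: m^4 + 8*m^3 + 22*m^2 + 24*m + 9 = (m + 3)*(m^3 + 5*m^2 + 7*m + 3) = (m + 1)*(m + 3)*(m^2 + 4*m + 3) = (m + 1)*(m + 3)^2*(m + 1)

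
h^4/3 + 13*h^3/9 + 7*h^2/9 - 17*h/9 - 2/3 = (h/3 + 1)*(h - 1)*(h + 1/3)*(h + 2)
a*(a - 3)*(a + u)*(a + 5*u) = a^4 + 6*a^3*u - 3*a^3 + 5*a^2*u^2 - 18*a^2*u - 15*a*u^2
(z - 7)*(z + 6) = z^2 - z - 42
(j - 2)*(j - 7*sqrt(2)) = j^2 - 7*sqrt(2)*j - 2*j + 14*sqrt(2)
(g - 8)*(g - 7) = g^2 - 15*g + 56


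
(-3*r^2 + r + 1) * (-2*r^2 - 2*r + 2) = 6*r^4 + 4*r^3 - 10*r^2 + 2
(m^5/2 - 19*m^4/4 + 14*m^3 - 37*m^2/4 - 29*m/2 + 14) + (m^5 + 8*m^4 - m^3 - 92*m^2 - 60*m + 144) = 3*m^5/2 + 13*m^4/4 + 13*m^3 - 405*m^2/4 - 149*m/2 + 158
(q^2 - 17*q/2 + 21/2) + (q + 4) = q^2 - 15*q/2 + 29/2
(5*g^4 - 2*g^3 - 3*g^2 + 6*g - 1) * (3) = 15*g^4 - 6*g^3 - 9*g^2 + 18*g - 3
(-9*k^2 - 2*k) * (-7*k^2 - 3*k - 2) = 63*k^4 + 41*k^3 + 24*k^2 + 4*k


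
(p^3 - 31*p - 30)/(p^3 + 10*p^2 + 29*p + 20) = (p - 6)/(p + 4)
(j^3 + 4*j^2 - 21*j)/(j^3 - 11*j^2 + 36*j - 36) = j*(j + 7)/(j^2 - 8*j + 12)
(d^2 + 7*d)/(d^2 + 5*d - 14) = d/(d - 2)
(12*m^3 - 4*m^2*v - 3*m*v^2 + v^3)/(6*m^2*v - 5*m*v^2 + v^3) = (2*m + v)/v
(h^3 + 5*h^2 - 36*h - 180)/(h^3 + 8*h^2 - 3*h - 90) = (h - 6)/(h - 3)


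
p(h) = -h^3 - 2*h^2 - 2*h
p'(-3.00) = -17.00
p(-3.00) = 15.00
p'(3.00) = -41.00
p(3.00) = -51.00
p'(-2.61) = -12.00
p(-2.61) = 9.38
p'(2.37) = -28.33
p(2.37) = -29.29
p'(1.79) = -18.77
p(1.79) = -15.72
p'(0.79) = -7.03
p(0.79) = -3.32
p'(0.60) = -5.48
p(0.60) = -2.14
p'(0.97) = -8.70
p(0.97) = -4.73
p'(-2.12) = -7.00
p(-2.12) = 4.78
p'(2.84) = -37.56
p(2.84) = -44.72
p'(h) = -3*h^2 - 4*h - 2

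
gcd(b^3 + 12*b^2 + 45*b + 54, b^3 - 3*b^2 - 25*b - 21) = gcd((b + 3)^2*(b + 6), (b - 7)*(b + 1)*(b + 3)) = b + 3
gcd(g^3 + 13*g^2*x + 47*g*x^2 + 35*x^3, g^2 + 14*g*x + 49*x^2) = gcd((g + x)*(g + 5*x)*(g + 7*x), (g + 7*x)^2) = g + 7*x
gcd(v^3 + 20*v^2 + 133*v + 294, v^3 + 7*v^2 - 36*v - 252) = v^2 + 13*v + 42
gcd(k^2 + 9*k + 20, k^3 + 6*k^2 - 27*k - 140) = k + 4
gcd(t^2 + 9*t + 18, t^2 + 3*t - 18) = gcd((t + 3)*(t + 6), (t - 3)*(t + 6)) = t + 6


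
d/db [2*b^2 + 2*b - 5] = 4*b + 2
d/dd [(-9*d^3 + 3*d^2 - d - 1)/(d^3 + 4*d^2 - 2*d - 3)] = (-39*d^4 + 38*d^3 + 82*d^2 - 10*d + 1)/(d^6 + 8*d^5 + 12*d^4 - 22*d^3 - 20*d^2 + 12*d + 9)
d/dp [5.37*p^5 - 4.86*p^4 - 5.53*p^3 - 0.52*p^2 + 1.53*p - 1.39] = 26.85*p^4 - 19.44*p^3 - 16.59*p^2 - 1.04*p + 1.53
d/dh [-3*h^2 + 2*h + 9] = 2 - 6*h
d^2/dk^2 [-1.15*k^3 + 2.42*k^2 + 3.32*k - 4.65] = 4.84 - 6.9*k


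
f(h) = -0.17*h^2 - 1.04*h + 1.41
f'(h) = -0.34*h - 1.04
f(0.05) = 1.36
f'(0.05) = -1.06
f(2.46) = -2.18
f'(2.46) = -1.88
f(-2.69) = 2.98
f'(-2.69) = -0.13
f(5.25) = -8.74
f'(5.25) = -2.82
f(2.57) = -2.39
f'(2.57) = -1.91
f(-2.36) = 2.92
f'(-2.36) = -0.24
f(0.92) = 0.31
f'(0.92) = -1.35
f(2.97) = -3.18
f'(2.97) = -2.05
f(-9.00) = -3.00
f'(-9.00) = 2.02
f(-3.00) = 3.00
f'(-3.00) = -0.02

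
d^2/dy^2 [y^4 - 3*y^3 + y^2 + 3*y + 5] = 12*y^2 - 18*y + 2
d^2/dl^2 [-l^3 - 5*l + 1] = -6*l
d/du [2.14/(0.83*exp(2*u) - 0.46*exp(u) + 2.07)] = (0.9844 - 3.5524*exp(u))*exp(u)/(0.83*exp(2*u) - 0.46*exp(u) + 2.07)^2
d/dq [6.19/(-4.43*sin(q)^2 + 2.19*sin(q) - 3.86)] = (54.8434*sin(q) - 13.5561)*cos(q)/(4.43*sin(q)^2 - 2.19*sin(q) + 3.86)^2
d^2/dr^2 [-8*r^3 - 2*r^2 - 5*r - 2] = -48*r - 4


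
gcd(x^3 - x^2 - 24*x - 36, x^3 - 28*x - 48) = x^2 - 4*x - 12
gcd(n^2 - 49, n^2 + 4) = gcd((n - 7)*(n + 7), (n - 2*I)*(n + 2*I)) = 1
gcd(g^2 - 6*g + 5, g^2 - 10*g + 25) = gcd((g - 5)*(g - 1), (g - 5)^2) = g - 5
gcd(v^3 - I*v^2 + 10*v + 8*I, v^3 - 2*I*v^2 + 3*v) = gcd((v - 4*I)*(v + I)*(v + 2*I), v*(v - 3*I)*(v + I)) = v + I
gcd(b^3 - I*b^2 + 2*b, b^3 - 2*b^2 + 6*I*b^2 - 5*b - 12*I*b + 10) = b + I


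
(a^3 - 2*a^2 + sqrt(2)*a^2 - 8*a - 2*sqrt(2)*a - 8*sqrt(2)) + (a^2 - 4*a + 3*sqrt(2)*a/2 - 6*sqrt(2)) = a^3 - a^2 + sqrt(2)*a^2 - 12*a - sqrt(2)*a/2 - 14*sqrt(2)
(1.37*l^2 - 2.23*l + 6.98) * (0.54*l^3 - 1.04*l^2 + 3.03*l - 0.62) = 0.7398*l^5 - 2.629*l^4 + 10.2395*l^3 - 14.8655*l^2 + 22.532*l - 4.3276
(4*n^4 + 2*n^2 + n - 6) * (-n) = -4*n^5 - 2*n^3 - n^2 + 6*n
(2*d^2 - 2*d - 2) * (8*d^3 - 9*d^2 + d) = 16*d^5 - 34*d^4 + 4*d^3 + 16*d^2 - 2*d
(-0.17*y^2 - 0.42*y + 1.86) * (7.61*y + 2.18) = -1.2937*y^3 - 3.5668*y^2 + 13.239*y + 4.0548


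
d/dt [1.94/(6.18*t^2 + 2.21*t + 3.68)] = (-23.9784*t - 4.2874)/(6.18*t^2 + 2.21*t + 3.68)^2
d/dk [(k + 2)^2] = 2*k + 4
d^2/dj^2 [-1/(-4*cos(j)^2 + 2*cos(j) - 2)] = (16*sin(j)^4 - sin(j)^2 + 17*cos(j)/2 - 3*cos(3*j)/2 - 13)/(2*(2*sin(j)^2 + cos(j) - 3)^3)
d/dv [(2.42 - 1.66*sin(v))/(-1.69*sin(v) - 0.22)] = 4.455*cos(v)/(1.69*sin(v) + 0.22)^2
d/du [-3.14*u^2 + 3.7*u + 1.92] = 3.7 - 6.28*u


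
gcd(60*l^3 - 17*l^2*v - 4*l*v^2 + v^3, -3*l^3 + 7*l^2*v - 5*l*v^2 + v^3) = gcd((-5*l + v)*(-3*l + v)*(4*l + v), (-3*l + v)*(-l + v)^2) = -3*l + v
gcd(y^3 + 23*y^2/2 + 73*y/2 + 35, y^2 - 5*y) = 1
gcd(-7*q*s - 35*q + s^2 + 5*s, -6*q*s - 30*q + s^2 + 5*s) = s + 5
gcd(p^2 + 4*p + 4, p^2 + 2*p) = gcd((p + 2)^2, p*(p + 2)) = p + 2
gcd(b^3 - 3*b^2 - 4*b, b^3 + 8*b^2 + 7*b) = b^2 + b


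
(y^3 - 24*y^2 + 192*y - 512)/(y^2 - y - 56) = (y^2 - 16*y + 64)/(y + 7)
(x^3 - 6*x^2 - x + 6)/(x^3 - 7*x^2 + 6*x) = (x + 1)/x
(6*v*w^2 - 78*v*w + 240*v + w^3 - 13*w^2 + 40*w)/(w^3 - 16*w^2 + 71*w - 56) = (6*v*w - 30*v + w^2 - 5*w)/(w^2 - 8*w + 7)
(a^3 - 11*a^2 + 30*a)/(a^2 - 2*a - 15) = a*(a - 6)/(a + 3)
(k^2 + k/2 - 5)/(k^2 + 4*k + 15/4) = 2*(k - 2)/(2*k + 3)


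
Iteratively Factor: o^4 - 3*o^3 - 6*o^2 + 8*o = (o - 4)*(o^3 + o^2 - 2*o) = (o - 4)*(o - 1)*(o^2 + 2*o) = (o - 4)*(o - 1)*(o + 2)*(o)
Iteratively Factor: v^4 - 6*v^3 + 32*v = (v - 4)*(v^3 - 2*v^2 - 8*v) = (v - 4)^2*(v^2 + 2*v) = (v - 4)^2*(v + 2)*(v)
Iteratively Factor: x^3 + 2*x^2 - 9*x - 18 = (x + 3)*(x^2 - x - 6) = (x - 3)*(x + 3)*(x + 2)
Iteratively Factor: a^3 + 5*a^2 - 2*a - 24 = (a + 3)*(a^2 + 2*a - 8) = (a + 3)*(a + 4)*(a - 2)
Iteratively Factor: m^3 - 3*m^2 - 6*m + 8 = (m - 1)*(m^2 - 2*m - 8) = (m - 4)*(m - 1)*(m + 2)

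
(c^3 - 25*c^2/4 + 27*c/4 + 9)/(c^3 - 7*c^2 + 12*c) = (c + 3/4)/c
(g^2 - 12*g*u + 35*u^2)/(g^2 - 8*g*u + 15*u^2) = (-g + 7*u)/(-g + 3*u)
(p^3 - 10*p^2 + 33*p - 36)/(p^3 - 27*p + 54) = (p - 4)/(p + 6)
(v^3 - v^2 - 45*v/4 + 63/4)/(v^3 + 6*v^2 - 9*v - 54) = (v^2 + 2*v - 21/4)/(v^2 + 9*v + 18)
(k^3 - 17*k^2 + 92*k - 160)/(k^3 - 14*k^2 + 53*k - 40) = (k - 4)/(k - 1)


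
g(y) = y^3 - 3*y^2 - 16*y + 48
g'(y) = 3*y^2 - 6*y - 16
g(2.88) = 0.92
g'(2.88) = -8.40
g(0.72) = 35.30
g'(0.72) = -18.76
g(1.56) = 19.54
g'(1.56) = -18.06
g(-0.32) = 52.78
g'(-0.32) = -13.77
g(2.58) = 3.92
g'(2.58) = -11.51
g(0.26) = 43.65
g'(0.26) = -17.36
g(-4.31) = -18.83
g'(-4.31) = 65.59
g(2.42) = 5.88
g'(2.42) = -12.95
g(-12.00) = -1920.00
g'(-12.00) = 488.00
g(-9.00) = -780.00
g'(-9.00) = 281.00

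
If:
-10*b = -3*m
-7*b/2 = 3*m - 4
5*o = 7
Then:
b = 8/27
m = 80/81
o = 7/5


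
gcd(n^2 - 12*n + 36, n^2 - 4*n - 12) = n - 6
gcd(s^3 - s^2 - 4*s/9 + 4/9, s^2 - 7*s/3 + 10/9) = s - 2/3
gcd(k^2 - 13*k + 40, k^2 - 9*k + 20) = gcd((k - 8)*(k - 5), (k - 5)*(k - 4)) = k - 5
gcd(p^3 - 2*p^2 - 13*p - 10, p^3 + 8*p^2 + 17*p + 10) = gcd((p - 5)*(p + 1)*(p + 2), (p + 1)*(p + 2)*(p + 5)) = p^2 + 3*p + 2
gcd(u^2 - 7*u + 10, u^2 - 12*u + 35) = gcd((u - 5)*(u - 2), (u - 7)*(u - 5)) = u - 5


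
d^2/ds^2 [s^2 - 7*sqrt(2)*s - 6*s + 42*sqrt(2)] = 2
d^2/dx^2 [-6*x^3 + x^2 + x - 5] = 2 - 36*x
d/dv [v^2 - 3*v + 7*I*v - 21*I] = 2*v - 3 + 7*I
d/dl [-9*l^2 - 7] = -18*l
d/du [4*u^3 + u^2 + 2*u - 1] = 12*u^2 + 2*u + 2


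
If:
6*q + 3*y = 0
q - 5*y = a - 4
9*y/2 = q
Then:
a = 4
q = 0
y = 0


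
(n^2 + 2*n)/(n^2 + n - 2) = n/(n - 1)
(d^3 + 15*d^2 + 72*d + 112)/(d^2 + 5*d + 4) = (d^2 + 11*d + 28)/(d + 1)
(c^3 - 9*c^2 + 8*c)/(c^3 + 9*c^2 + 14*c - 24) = c*(c - 8)/(c^2 + 10*c + 24)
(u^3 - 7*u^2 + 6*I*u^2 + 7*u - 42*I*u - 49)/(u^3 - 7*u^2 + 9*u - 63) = (u^2 + 6*I*u + 7)/(u^2 + 9)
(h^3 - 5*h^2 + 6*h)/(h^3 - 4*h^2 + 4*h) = (h - 3)/(h - 2)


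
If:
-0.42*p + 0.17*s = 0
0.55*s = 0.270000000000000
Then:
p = 0.20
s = 0.49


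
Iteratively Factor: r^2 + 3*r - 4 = (r + 4)*(r - 1)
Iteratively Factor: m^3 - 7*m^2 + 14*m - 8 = (m - 2)*(m^2 - 5*m + 4) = (m - 4)*(m - 2)*(m - 1)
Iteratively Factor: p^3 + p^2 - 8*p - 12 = (p + 2)*(p^2 - p - 6) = (p + 2)^2*(p - 3)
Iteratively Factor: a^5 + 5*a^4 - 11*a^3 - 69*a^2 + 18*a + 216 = (a + 3)*(a^4 + 2*a^3 - 17*a^2 - 18*a + 72) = (a + 3)*(a + 4)*(a^3 - 2*a^2 - 9*a + 18) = (a + 3)^2*(a + 4)*(a^2 - 5*a + 6) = (a - 3)*(a + 3)^2*(a + 4)*(a - 2)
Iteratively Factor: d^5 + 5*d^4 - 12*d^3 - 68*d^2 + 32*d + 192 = (d + 4)*(d^4 + d^3 - 16*d^2 - 4*d + 48) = (d + 4)^2*(d^3 - 3*d^2 - 4*d + 12) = (d - 2)*(d + 4)^2*(d^2 - d - 6) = (d - 2)*(d + 2)*(d + 4)^2*(d - 3)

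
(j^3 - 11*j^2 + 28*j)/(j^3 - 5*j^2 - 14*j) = (j - 4)/(j + 2)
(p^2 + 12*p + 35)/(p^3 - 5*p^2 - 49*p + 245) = (p + 5)/(p^2 - 12*p + 35)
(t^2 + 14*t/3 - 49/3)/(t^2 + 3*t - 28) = (t - 7/3)/(t - 4)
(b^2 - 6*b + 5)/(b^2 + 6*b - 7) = (b - 5)/(b + 7)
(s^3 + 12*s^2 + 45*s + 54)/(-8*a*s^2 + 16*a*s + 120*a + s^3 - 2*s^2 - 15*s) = (s^2 + 9*s + 18)/(-8*a*s + 40*a + s^2 - 5*s)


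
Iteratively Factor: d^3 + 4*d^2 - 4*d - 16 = (d + 2)*(d^2 + 2*d - 8) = (d - 2)*(d + 2)*(d + 4)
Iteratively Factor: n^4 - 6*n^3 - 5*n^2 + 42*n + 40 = (n + 2)*(n^3 - 8*n^2 + 11*n + 20) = (n - 5)*(n + 2)*(n^2 - 3*n - 4) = (n - 5)*(n - 4)*(n + 2)*(n + 1)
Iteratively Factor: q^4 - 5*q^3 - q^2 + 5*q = (q - 5)*(q^3 - q) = q*(q - 5)*(q^2 - 1) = q*(q - 5)*(q + 1)*(q - 1)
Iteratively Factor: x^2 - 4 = (x - 2)*(x + 2)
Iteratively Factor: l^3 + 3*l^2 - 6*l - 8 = (l + 4)*(l^2 - l - 2) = (l + 1)*(l + 4)*(l - 2)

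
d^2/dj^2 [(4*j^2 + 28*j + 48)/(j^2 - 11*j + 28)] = 48*(3*j^3 - 8*j^2 - 164*j + 676)/(j^6 - 33*j^5 + 447*j^4 - 3179*j^3 + 12516*j^2 - 25872*j + 21952)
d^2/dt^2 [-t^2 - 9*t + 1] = -2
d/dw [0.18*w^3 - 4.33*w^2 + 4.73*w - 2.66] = 0.54*w^2 - 8.66*w + 4.73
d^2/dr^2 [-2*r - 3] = 0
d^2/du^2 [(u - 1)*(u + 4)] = 2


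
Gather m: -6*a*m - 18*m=m*(-6*a - 18)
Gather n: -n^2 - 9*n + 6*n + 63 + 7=-n^2 - 3*n + 70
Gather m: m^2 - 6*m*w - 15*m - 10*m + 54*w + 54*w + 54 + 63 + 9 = m^2 + m*(-6*w - 25) + 108*w + 126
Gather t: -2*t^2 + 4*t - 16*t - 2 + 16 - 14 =-2*t^2 - 12*t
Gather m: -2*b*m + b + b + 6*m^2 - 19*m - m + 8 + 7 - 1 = 2*b + 6*m^2 + m*(-2*b - 20) + 14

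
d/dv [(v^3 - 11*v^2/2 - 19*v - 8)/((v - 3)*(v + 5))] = (v^4 + 4*v^3 - 37*v^2 + 181*v + 301)/(v^4 + 4*v^3 - 26*v^2 - 60*v + 225)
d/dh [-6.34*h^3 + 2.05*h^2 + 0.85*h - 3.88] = -19.02*h^2 + 4.1*h + 0.85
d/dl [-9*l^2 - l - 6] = -18*l - 1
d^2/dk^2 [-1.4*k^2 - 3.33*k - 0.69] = -2.80000000000000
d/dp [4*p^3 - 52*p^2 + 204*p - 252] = 12*p^2 - 104*p + 204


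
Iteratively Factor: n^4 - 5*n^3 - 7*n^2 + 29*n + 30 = (n + 2)*(n^3 - 7*n^2 + 7*n + 15) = (n - 5)*(n + 2)*(n^2 - 2*n - 3) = (n - 5)*(n + 1)*(n + 2)*(n - 3)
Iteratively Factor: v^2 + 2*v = (v + 2)*(v)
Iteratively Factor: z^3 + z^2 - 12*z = (z + 4)*(z^2 - 3*z) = z*(z + 4)*(z - 3)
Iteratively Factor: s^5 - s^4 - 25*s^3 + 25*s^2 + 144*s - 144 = (s - 4)*(s^4 + 3*s^3 - 13*s^2 - 27*s + 36) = (s - 4)*(s + 4)*(s^3 - s^2 - 9*s + 9) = (s - 4)*(s - 1)*(s + 4)*(s^2 - 9) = (s - 4)*(s - 1)*(s + 3)*(s + 4)*(s - 3)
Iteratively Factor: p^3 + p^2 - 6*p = (p + 3)*(p^2 - 2*p) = (p - 2)*(p + 3)*(p)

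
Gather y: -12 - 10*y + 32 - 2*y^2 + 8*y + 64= -2*y^2 - 2*y + 84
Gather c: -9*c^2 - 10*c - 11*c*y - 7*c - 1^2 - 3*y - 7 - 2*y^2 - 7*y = -9*c^2 + c*(-11*y - 17) - 2*y^2 - 10*y - 8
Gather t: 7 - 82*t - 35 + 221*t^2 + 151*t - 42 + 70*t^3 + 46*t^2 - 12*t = 70*t^3 + 267*t^2 + 57*t - 70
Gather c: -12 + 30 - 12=6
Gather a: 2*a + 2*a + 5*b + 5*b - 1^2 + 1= 4*a + 10*b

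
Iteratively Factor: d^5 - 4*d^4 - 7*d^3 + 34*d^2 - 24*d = (d - 2)*(d^4 - 2*d^3 - 11*d^2 + 12*d) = (d - 4)*(d - 2)*(d^3 + 2*d^2 - 3*d) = (d - 4)*(d - 2)*(d + 3)*(d^2 - d) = (d - 4)*(d - 2)*(d - 1)*(d + 3)*(d)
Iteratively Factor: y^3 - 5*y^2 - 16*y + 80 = (y + 4)*(y^2 - 9*y + 20) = (y - 5)*(y + 4)*(y - 4)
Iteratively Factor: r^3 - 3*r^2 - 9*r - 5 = (r + 1)*(r^2 - 4*r - 5) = (r + 1)^2*(r - 5)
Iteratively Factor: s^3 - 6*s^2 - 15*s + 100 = (s + 4)*(s^2 - 10*s + 25) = (s - 5)*(s + 4)*(s - 5)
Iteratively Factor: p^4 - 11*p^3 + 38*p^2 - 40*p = (p)*(p^3 - 11*p^2 + 38*p - 40) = p*(p - 5)*(p^2 - 6*p + 8) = p*(p - 5)*(p - 2)*(p - 4)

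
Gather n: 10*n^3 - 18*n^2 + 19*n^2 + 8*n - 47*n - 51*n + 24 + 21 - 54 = 10*n^3 + n^2 - 90*n - 9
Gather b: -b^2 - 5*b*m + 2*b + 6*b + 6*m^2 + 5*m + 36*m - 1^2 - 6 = -b^2 + b*(8 - 5*m) + 6*m^2 + 41*m - 7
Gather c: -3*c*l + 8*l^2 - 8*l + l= -3*c*l + 8*l^2 - 7*l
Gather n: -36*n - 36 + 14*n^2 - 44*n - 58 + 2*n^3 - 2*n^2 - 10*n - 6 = 2*n^3 + 12*n^2 - 90*n - 100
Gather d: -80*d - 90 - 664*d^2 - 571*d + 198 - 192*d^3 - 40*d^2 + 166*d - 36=-192*d^3 - 704*d^2 - 485*d + 72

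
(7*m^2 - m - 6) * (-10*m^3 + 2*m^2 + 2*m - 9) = -70*m^5 + 24*m^4 + 72*m^3 - 77*m^2 - 3*m + 54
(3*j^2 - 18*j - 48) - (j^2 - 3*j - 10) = 2*j^2 - 15*j - 38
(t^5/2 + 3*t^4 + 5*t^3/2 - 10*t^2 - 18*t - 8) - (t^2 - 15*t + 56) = t^5/2 + 3*t^4 + 5*t^3/2 - 11*t^2 - 3*t - 64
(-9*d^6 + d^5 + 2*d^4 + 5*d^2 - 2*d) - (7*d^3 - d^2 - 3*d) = -9*d^6 + d^5 + 2*d^4 - 7*d^3 + 6*d^2 + d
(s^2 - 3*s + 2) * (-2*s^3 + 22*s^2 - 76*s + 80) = -2*s^5 + 28*s^4 - 146*s^3 + 352*s^2 - 392*s + 160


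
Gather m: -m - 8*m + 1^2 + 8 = 9 - 9*m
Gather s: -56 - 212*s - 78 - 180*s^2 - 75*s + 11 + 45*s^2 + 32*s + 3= -135*s^2 - 255*s - 120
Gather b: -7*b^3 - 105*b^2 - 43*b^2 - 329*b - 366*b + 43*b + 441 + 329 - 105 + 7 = -7*b^3 - 148*b^2 - 652*b + 672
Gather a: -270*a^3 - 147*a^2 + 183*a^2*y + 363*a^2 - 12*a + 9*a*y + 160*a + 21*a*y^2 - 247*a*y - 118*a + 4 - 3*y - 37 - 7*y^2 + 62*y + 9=-270*a^3 + a^2*(183*y + 216) + a*(21*y^2 - 238*y + 30) - 7*y^2 + 59*y - 24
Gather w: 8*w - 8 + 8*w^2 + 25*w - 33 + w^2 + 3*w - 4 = 9*w^2 + 36*w - 45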